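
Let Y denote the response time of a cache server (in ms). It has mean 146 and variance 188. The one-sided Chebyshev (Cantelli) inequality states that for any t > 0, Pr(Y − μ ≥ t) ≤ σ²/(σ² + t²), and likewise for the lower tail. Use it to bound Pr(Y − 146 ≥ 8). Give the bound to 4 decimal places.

0.7460

Here σ² = 188 and t = 8, so σ² + t² = 252.
Cantelli's bound: 188/252 = 0.7460.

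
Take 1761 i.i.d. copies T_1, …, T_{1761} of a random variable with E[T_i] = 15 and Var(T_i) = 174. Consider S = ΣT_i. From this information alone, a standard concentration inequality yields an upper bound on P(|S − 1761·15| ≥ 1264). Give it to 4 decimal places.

With mean and variance of each term known, Chebyshev's inequality bounds the deviation of the sum (or sample mean).
Var(S) = n·Var(T_i) = 1761·174 = 306414.
Chebyshev: P(|S − 1761·15| ≥ 1264) ≤ Var(S)/1264² = 306414/1597696 = 0.1918.

0.1918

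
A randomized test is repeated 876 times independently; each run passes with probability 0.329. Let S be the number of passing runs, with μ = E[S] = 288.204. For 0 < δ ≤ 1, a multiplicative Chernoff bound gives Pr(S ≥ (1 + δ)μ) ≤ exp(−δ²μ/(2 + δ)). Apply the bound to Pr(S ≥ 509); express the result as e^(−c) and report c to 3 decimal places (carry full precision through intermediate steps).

61.152

Write 509 = (1 + δ)μ, so δ = 509/288.204 − 1 = 0.7661101…
Then the exponent is δ²μ/(2 + δ) = (509 − μ)² / (μ·(2 + δ)) = 61.152319.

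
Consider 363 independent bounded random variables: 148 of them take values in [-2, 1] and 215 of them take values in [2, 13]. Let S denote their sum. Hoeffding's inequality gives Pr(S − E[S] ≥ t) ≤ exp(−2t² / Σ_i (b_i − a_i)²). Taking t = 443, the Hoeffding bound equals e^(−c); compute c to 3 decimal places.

Σ(b_i − a_i)² = 148·3² + 215·11² = 27347.
c = 2t² / 27347 = 2·443² / 27347 = 14.3525.

14.353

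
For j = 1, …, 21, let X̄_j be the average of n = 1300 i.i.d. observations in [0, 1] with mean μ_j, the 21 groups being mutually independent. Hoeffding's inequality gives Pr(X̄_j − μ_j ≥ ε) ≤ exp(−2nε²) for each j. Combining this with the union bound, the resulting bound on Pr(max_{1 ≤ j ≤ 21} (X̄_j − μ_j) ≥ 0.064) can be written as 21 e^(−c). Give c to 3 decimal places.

Union bound over the 21 events: Pr(max_{1 ≤ j ≤ 21} (X̄_j − μ_j) ≥ 0.064) ≤ 21·exp(−2nε²) = 21 exp(−2·1300·0.064²).
So c = 2·1300·0.064² = 10.6496.

10.650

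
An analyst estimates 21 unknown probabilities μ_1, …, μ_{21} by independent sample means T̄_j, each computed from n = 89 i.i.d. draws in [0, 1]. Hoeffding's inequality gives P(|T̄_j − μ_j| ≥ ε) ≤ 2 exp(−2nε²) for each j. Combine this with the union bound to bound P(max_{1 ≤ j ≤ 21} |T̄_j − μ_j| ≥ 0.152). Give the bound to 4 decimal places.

Per-experiment Hoeffding bound: 2·exp(−2·89·0.152²) = 2·exp(−4.11251) = 0.032733.
Union bound over 21 events: 21·0.032733 = 0.68740.

0.6874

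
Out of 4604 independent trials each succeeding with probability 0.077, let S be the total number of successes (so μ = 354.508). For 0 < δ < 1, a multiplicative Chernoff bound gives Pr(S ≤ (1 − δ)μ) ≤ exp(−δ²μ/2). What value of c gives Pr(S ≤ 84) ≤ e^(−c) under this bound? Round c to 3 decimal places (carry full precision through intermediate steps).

103.206

Write 84 = (1 − δ)μ, so δ = 1 − 84/354.508 = 0.7630519…
Then the exponent is δ²μ/2 = (μ − 84)²/(2μ) = 103.205821.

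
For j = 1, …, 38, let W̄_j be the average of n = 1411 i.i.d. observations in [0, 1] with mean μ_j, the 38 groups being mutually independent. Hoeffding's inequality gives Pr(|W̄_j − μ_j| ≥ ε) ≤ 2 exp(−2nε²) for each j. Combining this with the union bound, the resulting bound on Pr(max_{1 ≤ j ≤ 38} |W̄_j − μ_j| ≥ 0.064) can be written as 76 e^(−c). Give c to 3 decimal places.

Union bound over the 38 events: Pr(max_{1 ≤ j ≤ 38} |W̄_j − μ_j| ≥ 0.064) ≤ 38·2·exp(−2nε²) = 76 exp(−2·1411·0.064²).
So c = 2·1411·0.064² = 11.5589.

11.559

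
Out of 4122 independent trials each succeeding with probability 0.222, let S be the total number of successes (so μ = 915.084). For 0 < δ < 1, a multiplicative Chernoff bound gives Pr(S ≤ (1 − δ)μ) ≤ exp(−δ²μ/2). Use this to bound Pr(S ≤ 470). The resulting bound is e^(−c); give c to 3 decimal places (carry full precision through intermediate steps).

108.241

Write 470 = (1 − δ)μ, so δ = 1 − 470/915.084 = 0.4863859…
Then the exponent is δ²μ/2 = (μ − 470)²/(2μ) = 108.241302.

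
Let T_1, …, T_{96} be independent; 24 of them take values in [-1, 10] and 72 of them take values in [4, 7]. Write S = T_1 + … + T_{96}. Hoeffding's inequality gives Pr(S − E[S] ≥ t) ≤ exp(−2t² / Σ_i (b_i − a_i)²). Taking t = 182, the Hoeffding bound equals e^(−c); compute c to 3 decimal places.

Σ(b_i − a_i)² = 24·11² + 72·3² = 3552.
c = 2t² / 3552 = 2·182² / 3552 = 18.6509.

18.651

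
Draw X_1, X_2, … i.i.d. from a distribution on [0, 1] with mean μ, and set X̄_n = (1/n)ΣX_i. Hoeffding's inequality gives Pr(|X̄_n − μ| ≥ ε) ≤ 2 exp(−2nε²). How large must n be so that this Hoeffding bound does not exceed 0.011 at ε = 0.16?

Require 2·exp(−2nε²) ≤ 0.011, i.e. 2nε² ≥ ln(2/0.011) = 5.203007.
So n ≥ 5.203007 / (2·0.16²) = 101.621.
The smallest integer n is 102.

102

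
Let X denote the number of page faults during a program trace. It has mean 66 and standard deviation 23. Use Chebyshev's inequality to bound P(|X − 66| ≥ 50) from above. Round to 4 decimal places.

Chebyshev: P(|X − μ| ≥ t) ≤ Var(X)/t².
Var(X) = σ² = 23² = 529.
Bound = 529 / 2500 = 0.2116.

0.2116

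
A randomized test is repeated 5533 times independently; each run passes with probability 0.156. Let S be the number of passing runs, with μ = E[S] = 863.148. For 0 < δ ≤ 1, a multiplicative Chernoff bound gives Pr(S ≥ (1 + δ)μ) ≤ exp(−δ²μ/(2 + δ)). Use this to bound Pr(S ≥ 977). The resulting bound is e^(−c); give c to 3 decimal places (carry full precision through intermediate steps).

7.044

Write 977 = (1 + δ)μ, so δ = 977/863.148 − 1 = 0.1319032…
Then the exponent is δ²μ/(2 + δ) = (977 − μ)² / (μ·(2 + δ)) = 7.044150.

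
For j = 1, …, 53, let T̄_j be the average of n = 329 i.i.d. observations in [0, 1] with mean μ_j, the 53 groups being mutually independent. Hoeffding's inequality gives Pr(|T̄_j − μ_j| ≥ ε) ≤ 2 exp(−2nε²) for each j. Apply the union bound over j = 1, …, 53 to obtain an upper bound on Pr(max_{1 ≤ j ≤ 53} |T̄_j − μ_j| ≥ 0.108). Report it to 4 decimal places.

0.0492

Per-experiment Hoeffding bound: 2·exp(−2·329·0.108²) = 2·exp(−7.67491) = 0.00092866.
Union bound over 53 events: 53·0.00092866 = 0.04922.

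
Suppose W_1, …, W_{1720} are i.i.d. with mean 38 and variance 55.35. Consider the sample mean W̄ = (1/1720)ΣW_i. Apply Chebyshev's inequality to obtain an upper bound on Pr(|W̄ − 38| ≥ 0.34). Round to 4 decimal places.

Var(W̄) = Var(W_i)/n = 55.35/1720 = 0.03218.
Chebyshev: Pr(|W̄ − 38| ≥ 0.34) ≤ Var(W̄)/(0.34)² = 55.35/(1720·0.34²) = 0.2784.

0.2784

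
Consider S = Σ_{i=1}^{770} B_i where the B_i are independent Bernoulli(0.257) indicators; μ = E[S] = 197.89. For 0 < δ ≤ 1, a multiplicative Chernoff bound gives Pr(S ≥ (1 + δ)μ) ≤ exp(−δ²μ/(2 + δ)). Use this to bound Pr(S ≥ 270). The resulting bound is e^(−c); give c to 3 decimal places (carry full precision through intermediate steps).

Write 270 = (1 + δ)μ, so δ = 270/197.89 − 1 = 0.3643944…
Then the exponent is δ²μ/(2 + δ) = (270 − μ)² / (μ·(2 + δ)) = 11.113407.

11.113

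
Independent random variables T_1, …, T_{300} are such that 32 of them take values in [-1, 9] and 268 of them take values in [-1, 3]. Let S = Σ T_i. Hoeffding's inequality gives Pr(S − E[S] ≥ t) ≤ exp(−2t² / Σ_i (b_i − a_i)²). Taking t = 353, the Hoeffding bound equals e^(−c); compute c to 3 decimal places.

Σ(b_i − a_i)² = 32·10² + 268·4² = 7488.
c = 2t² / 7488 = 2·353² / 7488 = 33.2823.

33.282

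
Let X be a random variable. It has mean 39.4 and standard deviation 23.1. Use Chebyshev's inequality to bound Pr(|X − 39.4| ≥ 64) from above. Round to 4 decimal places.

Chebyshev: Pr(|X − μ| ≥ t) ≤ Var(X)/t².
Var(X) = σ² = 23.1² = 533.61.
Bound = 533.61 / 4096 = 0.1303.

0.1303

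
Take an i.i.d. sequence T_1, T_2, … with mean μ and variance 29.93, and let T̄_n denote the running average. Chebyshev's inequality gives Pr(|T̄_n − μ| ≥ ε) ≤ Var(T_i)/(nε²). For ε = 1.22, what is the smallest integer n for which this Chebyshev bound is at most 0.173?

117

Require 29.93/(n·1.22²) ≤ 0.173, i.e. n ≥ 29.93/(0.173·1.22²) = 116.236.
The smallest integer n is 117.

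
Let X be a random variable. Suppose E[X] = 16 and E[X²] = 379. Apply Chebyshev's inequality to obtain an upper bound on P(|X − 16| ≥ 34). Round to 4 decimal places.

0.1064

Var(X) = E[X²] − (E[X])² = 379 − 256 = 123.
Chebyshev's inequality: P(|X − μ| ≥ t) ≤ Var(X)/t² = 123/1156 = 0.1064.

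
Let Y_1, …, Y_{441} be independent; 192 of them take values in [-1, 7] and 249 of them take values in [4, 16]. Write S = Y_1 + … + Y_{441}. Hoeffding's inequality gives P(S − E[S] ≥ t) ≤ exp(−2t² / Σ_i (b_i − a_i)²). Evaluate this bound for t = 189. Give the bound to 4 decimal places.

Σ(b_i − a_i)² = 192·8² + 249·12² = 48144.
Exponent = 2·189² / 48144 = 1.48392.
Bound = exp(−1.48392) = 0.22675.

0.2267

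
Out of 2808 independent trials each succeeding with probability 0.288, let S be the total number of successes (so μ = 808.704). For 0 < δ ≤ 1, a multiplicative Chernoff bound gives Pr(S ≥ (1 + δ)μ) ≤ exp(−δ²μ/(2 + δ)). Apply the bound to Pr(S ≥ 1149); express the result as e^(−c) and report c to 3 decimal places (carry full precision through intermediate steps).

59.152

Write 1149 = (1 + δ)μ, so δ = 1149/808.704 − 1 = 0.4207918…
Then the exponent is δ²μ/(2 + δ) = (1149 − μ)² / (μ·(2 + δ)) = 59.151622.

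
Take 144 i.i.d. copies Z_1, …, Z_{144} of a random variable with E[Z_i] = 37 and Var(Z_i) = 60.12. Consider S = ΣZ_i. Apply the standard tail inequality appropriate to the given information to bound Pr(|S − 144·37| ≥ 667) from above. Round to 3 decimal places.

With mean and variance of each term known, Chebyshev's inequality bounds the deviation of the sum (or sample mean).
Var(S) = n·Var(Z_i) = 144·60.12 = 8657.28.
Chebyshev: Pr(|S − 144·37| ≥ 667) ≤ Var(S)/667² = 8657.28/444889 = 0.0195.

0.019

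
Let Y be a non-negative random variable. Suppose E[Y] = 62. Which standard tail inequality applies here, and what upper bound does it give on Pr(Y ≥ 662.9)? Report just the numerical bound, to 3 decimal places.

0.094

Only the mean of a non-negative variable is known, so Markov's inequality is the applicable tail bound.
Markov's inequality: for a non-negative random variable, Pr(Y ≥ a) ≤ E[Y]/a.
Here E[Y] = 62 and a = 662.9, so the bound is 62/662.9 = 0.0935.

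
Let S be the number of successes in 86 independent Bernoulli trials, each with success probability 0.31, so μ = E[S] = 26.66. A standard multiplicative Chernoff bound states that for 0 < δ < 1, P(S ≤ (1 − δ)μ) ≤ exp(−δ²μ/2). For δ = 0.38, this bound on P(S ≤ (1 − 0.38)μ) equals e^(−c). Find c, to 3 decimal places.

c = δ²μ/2 = 0.38²·26.66/2 = 1.9249.

1.925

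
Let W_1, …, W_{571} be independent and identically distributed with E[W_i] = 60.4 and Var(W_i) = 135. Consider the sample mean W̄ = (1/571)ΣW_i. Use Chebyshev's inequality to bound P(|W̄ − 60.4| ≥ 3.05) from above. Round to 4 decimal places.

Var(W̄) = Var(W_i)/n = 135/571 = 0.23643.
Chebyshev: P(|W̄ − 60.4| ≥ 3.05) ≤ Var(W̄)/(3.05)² = 135/(571·3.05²) = 0.0254.

0.0254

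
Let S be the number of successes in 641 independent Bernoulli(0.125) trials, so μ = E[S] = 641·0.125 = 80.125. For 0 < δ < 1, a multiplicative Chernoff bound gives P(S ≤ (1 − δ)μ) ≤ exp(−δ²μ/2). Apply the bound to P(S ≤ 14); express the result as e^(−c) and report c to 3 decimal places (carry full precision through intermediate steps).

27.286

Write 14 = (1 − δ)μ, so δ = 1 − 14/80.125 = 0.825273…
Then the exponent is δ²μ/2 = (μ − 14)²/(2μ) = 27.285589.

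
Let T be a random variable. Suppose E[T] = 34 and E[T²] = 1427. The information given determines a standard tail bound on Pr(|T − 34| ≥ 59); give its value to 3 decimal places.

The first two moments determine the variance, so Chebyshev's inequality is the sharpest standard bound available.
Var(T) = E[T²] − (E[T])² = 1427 − 1156 = 271.
Chebyshev's inequality: Pr(|T − μ| ≥ t) ≤ Var(T)/t² = 271/3481 = 0.0779.

0.078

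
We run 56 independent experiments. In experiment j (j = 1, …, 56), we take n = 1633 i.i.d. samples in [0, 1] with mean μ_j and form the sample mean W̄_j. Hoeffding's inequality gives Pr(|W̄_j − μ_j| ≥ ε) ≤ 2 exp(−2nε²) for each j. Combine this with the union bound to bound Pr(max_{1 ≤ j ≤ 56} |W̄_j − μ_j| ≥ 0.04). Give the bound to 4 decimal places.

0.6022

Per-experiment Hoeffding bound: 2·exp(−2·1633·0.04²) = 2·exp(−5.22560) = 0.010754.
Union bound over 56 events: 56·0.010754 = 0.60224.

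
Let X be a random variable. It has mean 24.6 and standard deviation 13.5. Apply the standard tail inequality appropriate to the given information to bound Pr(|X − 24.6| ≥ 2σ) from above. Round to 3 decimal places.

Mean and variance are known, so Chebyshev's inequality applies.
Chebyshev: Pr(|X − μ| ≥ t) ≤ Var(X)/t².
Var(X) = σ² = 13.5² = 182.25.
t = 2·13.5 = 27.
Bound = 182.25 / 729 = 0.2500.

0.250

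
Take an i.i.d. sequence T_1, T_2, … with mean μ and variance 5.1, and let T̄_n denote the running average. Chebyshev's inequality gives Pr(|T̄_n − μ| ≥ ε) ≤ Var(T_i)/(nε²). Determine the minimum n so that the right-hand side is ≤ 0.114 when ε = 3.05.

Require 5.1/(n·3.05²) ≤ 0.114, i.e. n ≥ 5.1/(0.114·3.05²) = 4.809.
The smallest integer n is 5.

5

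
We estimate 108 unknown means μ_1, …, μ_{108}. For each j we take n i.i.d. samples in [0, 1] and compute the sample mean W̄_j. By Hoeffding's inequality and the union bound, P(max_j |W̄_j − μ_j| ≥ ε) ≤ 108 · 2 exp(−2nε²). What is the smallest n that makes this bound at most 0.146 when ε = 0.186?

Need 2·108·exp(−2nε²) ≤ 0.146, i.e. exp(−2nε²) ≤ 0.146/216.
So 2nε² ≥ ln(216/0.146) = 7.299427.
Hence n ≥ 7.299427/(2·0.186²) = 105.495.
The smallest integer n is 106.

106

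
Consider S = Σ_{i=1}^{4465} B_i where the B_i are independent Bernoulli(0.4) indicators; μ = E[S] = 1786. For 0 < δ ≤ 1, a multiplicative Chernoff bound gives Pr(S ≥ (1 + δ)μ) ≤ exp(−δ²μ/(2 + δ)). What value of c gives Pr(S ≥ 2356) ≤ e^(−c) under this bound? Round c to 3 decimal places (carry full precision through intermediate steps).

78.440

Write 2356 = (1 + δ)μ, so δ = 2356/1786 − 1 = 0.3191489…
Then the exponent is δ²μ/(2 + δ) = (2356 − μ)² / (μ·(2 + δ)) = 78.440367.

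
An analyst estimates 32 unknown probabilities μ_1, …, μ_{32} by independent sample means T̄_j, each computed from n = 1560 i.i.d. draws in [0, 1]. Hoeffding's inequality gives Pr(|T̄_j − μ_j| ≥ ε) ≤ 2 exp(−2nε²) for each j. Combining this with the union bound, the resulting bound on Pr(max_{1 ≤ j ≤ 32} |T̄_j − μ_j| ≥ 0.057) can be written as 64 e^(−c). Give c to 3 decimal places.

10.137

Union bound over the 32 events: Pr(max_{1 ≤ j ≤ 32} |T̄_j − μ_j| ≥ 0.057) ≤ 32·2·exp(−2nε²) = 64 exp(−2·1560·0.057²).
So c = 2·1560·0.057² = 10.1369.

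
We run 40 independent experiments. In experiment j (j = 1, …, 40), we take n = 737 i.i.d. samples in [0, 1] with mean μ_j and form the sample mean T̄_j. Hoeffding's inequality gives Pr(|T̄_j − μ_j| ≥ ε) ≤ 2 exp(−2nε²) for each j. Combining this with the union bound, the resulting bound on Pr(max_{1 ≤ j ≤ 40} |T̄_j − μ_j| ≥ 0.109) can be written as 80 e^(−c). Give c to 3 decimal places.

Union bound over the 40 events: Pr(max_{1 ≤ j ≤ 40} |T̄_j − μ_j| ≥ 0.109) ≤ 40·2·exp(−2nε²) = 80 exp(−2·737·0.109²).
So c = 2·737·0.109² = 17.5126.

17.513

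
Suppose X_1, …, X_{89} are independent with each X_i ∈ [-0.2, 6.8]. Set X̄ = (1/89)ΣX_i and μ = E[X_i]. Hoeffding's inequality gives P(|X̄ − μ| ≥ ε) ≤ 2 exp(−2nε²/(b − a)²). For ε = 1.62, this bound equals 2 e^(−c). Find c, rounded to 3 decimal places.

c = 2nε²/(b − a)² = 2·89·1.62² / 7² = 9.5335.

9.534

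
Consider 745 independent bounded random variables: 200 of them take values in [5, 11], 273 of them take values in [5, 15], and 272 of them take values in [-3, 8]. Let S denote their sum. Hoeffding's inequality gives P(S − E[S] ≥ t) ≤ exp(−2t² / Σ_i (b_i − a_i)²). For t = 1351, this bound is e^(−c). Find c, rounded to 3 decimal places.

Σ(b_i − a_i)² = 200·6² + 273·10² + 272·11² = 67412.
c = 2t² / 67412 = 2·1351² / 67412 = 54.1506.

54.151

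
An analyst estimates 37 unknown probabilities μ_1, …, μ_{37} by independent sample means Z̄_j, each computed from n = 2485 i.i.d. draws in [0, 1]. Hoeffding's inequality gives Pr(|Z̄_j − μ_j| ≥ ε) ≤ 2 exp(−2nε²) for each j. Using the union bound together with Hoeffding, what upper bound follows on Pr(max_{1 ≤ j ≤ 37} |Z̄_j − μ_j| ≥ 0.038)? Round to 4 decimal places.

0.0566

Per-experiment Hoeffding bound: 2·exp(−2·2485·0.038²) = 2·exp(−7.17668) = 0.0015284.
Union bound over 37 events: 37·0.0015284 = 0.05655.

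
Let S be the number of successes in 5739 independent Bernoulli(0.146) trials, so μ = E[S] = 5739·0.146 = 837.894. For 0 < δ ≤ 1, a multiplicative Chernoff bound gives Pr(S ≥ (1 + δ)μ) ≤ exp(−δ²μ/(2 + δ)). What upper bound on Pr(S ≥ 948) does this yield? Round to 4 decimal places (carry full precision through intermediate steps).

0.0011

Write 948 = (1 + δ)μ, so δ = 948/837.894 − 1 = 0.131408…
Then the exponent is δ²μ/(2 + δ) = (948 − μ)² / (μ·(2 + δ)) = 6.788382.
Bound = exp(−6.788382) = 0.00113.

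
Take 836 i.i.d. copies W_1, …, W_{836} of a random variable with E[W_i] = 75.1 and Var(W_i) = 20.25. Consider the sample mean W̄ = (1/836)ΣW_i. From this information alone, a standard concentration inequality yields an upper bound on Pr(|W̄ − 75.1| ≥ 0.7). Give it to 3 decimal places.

0.049

With mean and variance of each term known, Chebyshev's inequality bounds the deviation of the sum (or sample mean).
Var(W̄) = Var(W_i)/n = 20.25/836 = 0.024222.
Chebyshev: Pr(|W̄ − 75.1| ≥ 0.7) ≤ Var(W̄)/(0.7)² = 20.25/(836·0.7²) = 0.0494.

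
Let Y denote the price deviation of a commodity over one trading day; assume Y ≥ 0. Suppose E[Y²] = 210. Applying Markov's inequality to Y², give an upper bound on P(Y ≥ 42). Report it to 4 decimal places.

0.1190

Since Y ≥ 0, the event {Y ≥ 42} is the same as {Y² ≥ 1764}.
Markov's inequality applied to Y² gives P(Y² ≥ 1764) ≤ E[Y²]/1764 = 210/1764 = 0.1190.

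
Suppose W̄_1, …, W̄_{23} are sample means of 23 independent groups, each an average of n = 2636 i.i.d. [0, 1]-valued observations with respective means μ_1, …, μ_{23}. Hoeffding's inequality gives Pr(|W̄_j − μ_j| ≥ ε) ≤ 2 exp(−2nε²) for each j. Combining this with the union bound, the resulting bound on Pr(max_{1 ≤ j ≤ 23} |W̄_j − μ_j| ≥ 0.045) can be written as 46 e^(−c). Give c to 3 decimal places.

Union bound over the 23 events: Pr(max_{1 ≤ j ≤ 23} |W̄_j − μ_j| ≥ 0.045) ≤ 23·2·exp(−2nε²) = 46 exp(−2·2636·0.045²).
So c = 2·2636·0.045² = 10.6758.

10.676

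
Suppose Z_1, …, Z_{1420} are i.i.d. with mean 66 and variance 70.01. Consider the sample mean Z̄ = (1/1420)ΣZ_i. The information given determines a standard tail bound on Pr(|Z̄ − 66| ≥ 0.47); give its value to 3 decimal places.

With mean and variance of each term known, Chebyshev's inequality bounds the deviation of the sum (or sample mean).
Var(Z̄) = Var(Z_i)/n = 70.01/1420 = 0.049303.
Chebyshev: Pr(|Z̄ − 66| ≥ 0.47) ≤ Var(Z̄)/(0.47)² = 70.01/(1420·0.47²) = 0.2232.

0.223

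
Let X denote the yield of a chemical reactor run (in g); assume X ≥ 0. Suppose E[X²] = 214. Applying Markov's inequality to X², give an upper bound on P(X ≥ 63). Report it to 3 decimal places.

0.054

Since X ≥ 0, the event {X ≥ 63} is the same as {X² ≥ 3969}.
Markov's inequality applied to X² gives P(X² ≥ 3969) ≤ E[X²]/3969 = 214/3969 = 0.0539.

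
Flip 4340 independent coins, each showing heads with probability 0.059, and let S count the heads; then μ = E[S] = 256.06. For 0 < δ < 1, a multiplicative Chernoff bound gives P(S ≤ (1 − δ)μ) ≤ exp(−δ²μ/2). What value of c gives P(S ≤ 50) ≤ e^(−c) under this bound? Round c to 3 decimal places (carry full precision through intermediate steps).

Write 50 = (1 − δ)μ, so δ = 1 − 50/256.06 = 0.8047333…
Then the exponent is δ²μ/2 = (μ − 50)²/(2μ) = 82.911668.

82.912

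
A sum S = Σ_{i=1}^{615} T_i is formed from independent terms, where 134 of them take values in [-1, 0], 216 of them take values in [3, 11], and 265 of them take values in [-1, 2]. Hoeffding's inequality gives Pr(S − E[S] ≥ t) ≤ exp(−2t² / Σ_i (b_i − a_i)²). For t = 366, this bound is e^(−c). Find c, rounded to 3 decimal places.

Σ(b_i − a_i)² = 134·1² + 216·8² + 265·3² = 16343.
c = 2t² / 16343 = 2·366² / 16343 = 16.3931.

16.393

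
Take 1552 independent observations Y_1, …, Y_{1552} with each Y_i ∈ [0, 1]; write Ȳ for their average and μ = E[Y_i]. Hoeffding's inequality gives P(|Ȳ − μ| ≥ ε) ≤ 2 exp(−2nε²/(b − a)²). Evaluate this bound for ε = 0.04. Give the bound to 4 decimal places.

Exponent: 2nε²/(b − a)² = 2·1552·0.04² / 1² = 4.96640.
Bound = 2·exp(−4.96640) = 0.01394.

0.0139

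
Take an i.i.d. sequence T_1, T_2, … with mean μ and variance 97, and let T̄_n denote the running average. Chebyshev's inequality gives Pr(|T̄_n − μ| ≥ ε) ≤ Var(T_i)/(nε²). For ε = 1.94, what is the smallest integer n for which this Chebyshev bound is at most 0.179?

Require 97/(n·1.94²) ≤ 0.179, i.e. n ≥ 97/(0.179·1.94²) = 143.984.
The smallest integer n is 144.

144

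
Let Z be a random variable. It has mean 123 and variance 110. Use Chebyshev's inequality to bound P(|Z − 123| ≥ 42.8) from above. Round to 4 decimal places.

0.0600

Chebyshev: P(|Z − μ| ≥ t) ≤ Var(Z)/t².
Bound = 110 / 1831.84 = 0.0600.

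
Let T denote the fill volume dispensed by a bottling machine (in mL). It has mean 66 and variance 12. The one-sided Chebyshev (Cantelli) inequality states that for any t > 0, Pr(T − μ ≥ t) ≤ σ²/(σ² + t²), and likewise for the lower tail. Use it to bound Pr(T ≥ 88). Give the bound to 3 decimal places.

0.024

Here σ² = 12 and t = 22, so σ² + t² = 496.
Cantelli's bound: 12/496 = 0.0242.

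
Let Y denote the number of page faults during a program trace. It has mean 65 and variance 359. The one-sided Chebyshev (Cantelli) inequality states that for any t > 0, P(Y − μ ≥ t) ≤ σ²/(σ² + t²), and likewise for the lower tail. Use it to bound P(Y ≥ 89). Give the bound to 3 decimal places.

0.384

Here σ² = 359 and t = 24, so σ² + t² = 935.
Cantelli's bound: 359/935 = 0.3840.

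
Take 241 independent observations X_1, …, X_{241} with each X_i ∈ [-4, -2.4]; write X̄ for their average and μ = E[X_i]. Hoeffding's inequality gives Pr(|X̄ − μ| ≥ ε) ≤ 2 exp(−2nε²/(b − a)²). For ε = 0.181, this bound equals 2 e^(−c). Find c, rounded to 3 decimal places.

6.168

c = 2nε²/(b − a)² = 2·241·0.181² / 1.6² = 6.1683.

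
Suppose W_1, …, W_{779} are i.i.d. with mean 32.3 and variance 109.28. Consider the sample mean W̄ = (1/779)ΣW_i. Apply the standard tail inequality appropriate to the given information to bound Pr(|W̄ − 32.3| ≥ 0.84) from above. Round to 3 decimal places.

With mean and variance of each term known, Chebyshev's inequality bounds the deviation of the sum (or sample mean).
Var(W̄) = Var(W_i)/n = 109.28/779 = 0.14028.
Chebyshev: Pr(|W̄ − 32.3| ≥ 0.84) ≤ Var(W̄)/(0.84)² = 109.28/(779·0.84²) = 0.1988.

0.199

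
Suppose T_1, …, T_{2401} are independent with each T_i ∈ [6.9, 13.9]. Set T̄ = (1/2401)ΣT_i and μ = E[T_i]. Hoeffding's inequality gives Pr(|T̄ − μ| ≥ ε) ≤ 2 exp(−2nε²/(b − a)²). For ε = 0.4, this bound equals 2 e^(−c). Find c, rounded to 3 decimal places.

c = 2nε²/(b − a)² = 2·2401·0.4² / 7² = 15.6800.

15.680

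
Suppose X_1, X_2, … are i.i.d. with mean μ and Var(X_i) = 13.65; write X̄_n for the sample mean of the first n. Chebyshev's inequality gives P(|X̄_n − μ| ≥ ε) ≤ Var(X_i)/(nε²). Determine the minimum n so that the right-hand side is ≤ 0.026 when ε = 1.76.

Require 13.65/(n·1.76²) ≤ 0.026, i.e. n ≥ 13.65/(0.026·1.76²) = 169.486.
The smallest integer n is 170.

170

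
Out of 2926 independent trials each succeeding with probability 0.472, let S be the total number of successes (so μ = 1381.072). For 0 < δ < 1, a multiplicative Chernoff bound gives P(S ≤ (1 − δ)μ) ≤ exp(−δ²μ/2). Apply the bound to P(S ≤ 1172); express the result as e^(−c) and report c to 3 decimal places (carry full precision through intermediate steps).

Write 1172 = (1 − δ)μ, so δ = 1 − 1172/1381.072 = 0.1513839…
Then the exponent is δ²μ/2 = (μ − 1172)²/(2μ) = 15.825062.

15.825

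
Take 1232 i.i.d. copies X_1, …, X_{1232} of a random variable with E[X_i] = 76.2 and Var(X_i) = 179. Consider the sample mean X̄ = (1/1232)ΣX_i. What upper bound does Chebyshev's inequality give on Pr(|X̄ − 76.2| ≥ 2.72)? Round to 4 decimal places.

Var(X̄) = Var(X_i)/n = 179/1232 = 0.14529.
Chebyshev: Pr(|X̄ − 76.2| ≥ 2.72) ≤ Var(X̄)/(2.72)² = 179/(1232·2.72²) = 0.0196.

0.0196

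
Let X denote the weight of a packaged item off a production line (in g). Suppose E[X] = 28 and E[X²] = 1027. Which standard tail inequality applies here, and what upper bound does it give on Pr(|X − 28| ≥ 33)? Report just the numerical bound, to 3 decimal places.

0.223

The first two moments determine the variance, so Chebyshev's inequality is the sharpest standard bound available.
Var(X) = E[X²] − (E[X])² = 1027 − 784 = 243.
Chebyshev's inequality: Pr(|X − μ| ≥ t) ≤ Var(X)/t² = 243/1089 = 0.2231.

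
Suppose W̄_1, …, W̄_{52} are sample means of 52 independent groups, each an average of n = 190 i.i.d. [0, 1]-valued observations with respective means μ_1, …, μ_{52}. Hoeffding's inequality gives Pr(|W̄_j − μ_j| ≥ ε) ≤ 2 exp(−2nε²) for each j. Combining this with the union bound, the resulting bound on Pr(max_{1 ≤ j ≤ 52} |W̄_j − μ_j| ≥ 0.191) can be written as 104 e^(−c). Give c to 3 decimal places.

Union bound over the 52 events: Pr(max_{1 ≤ j ≤ 52} |W̄_j − μ_j| ≥ 0.191) ≤ 52·2·exp(−2nε²) = 104 exp(−2·190·0.191²).
So c = 2·190·0.191² = 13.8628.

13.863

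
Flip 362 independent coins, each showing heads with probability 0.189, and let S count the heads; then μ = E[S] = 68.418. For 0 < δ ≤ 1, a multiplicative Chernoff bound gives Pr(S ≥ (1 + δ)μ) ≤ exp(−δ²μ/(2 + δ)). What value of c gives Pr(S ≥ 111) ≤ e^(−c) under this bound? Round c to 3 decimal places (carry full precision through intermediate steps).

Write 111 = (1 + δ)μ, so δ = 111/68.418 − 1 = 0.6223801…
Then the exponent is δ²μ/(2 + δ) = (111 − μ)² / (μ·(2 + δ)) = 10.106158.

10.106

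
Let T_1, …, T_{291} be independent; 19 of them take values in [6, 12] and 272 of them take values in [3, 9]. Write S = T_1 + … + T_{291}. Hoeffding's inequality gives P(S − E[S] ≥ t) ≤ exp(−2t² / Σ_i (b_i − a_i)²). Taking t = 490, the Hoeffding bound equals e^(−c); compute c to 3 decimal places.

Σ(b_i − a_i)² = 19·6² + 272·6² = 10476.
c = 2t² / 10476 = 2·490² / 10476 = 45.8381.

45.838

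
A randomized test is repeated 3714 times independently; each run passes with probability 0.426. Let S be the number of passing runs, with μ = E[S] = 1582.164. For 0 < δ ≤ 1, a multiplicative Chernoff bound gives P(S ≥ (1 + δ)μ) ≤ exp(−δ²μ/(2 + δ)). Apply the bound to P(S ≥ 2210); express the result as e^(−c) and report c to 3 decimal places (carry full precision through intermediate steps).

103.945

Write 2210 = (1 + δ)μ, so δ = 2210/1582.164 − 1 = 0.3968211…
Then the exponent is δ²μ/(2 + δ) = (2210 − μ)² / (μ·(2 + δ)) = 103.945410.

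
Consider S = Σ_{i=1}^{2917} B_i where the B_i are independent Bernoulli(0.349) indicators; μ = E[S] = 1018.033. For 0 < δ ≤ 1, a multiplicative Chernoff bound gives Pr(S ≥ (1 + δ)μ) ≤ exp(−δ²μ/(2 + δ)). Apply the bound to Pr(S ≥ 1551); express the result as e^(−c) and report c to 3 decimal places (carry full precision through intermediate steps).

Write 1551 = (1 + δ)μ, so δ = 1551/1018.033 − 1 = 0.5235263…
Then the exponent is δ²μ/(2 + δ) = (1551 − μ)² / (μ·(2 + δ)) = 110.568382.

110.568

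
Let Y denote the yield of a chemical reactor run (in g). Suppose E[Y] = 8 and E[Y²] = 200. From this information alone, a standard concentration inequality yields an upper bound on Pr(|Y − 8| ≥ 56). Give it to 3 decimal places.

The first two moments determine the variance, so Chebyshev's inequality is the sharpest standard bound available.
Var(Y) = E[Y²] − (E[Y])² = 200 − 64 = 136.
Chebyshev's inequality: Pr(|Y − μ| ≥ t) ≤ Var(Y)/t² = 136/3136 = 0.0434.

0.043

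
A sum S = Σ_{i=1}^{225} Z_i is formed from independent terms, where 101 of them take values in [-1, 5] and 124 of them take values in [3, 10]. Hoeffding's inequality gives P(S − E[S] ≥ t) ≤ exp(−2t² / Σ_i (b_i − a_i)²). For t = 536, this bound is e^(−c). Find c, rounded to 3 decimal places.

59.163

Σ(b_i − a_i)² = 101·6² + 124·7² = 9712.
c = 2t² / 9712 = 2·536² / 9712 = 59.1631.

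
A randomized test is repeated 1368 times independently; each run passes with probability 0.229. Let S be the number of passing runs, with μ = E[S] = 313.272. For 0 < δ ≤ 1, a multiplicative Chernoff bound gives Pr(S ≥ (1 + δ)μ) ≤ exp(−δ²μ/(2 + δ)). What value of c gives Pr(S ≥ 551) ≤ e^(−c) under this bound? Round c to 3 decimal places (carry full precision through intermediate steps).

65.390

Write 551 = (1 + δ)μ, so δ = 551/313.272 − 1 = 0.7588549…
Then the exponent is δ²μ/(2 + δ) = (551 − μ)² / (μ·(2 + δ)) = 65.389833.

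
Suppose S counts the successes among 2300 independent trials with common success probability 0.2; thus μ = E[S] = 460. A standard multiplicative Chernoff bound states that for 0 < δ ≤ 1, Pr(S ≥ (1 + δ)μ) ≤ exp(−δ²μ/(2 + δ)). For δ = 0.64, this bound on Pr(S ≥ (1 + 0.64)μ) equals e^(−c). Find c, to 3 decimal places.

71.370

c = δ²μ/(2 + δ) = 0.64²·460/(2 + 0.64) = 71.3697.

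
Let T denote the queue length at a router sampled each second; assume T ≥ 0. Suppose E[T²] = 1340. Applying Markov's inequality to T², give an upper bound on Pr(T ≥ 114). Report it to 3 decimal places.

0.103

Since T ≥ 0, the event {T ≥ 114} is the same as {T² ≥ 12996}.
Markov's inequality applied to T² gives Pr(T² ≥ 12996) ≤ E[T²]/12996 = 1340/12996 = 0.1031.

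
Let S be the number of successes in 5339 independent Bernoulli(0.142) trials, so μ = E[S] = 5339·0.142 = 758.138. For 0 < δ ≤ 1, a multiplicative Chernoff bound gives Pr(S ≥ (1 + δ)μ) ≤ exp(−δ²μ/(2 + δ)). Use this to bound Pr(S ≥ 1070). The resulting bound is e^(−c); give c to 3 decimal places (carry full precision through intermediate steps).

Write 1070 = (1 + δ)μ, so δ = 1070/758.138 − 1 = 0.4113526…
Then the exponent is δ²μ/(2 + δ) = (1070 − μ)² / (μ·(2 + δ)) = 53.200528.

53.201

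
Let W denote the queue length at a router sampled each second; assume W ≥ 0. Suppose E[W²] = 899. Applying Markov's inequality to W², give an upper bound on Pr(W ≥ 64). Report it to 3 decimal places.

0.219

Since W ≥ 0, the event {W ≥ 64} is the same as {W² ≥ 4096}.
Markov's inequality applied to W² gives Pr(W² ≥ 4096) ≤ E[W²]/4096 = 899/4096 = 0.2195.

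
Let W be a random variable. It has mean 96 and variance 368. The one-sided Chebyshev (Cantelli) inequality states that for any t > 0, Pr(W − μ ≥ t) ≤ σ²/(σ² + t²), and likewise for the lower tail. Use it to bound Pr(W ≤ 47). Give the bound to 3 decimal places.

0.133

Here σ² = 368 and t = 49, so σ² + t² = 2769.
Cantelli's bound: 368/2769 = 0.1329.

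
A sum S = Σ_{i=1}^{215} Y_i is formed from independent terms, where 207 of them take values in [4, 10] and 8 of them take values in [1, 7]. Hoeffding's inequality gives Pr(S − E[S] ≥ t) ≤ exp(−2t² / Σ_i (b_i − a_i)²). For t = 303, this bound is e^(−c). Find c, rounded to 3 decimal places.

Σ(b_i − a_i)² = 207·6² + 8·6² = 7740.
c = 2t² / 7740 = 2·303² / 7740 = 23.7233.

23.723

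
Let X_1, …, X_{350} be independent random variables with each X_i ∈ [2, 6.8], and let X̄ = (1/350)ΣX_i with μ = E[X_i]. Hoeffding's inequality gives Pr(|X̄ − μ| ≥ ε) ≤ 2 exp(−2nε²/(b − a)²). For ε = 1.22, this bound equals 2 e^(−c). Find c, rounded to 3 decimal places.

c = 2nε²/(b − a)² = 2·350·1.22² / 4.8² = 45.2205.

45.220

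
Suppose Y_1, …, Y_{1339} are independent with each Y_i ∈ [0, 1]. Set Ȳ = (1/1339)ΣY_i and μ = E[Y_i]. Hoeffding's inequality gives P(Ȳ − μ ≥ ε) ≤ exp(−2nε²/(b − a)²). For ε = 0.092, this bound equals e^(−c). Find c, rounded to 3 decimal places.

c = 2nε²/(b − a)² = 2·1339·0.092² / 1² = 22.6666.

22.667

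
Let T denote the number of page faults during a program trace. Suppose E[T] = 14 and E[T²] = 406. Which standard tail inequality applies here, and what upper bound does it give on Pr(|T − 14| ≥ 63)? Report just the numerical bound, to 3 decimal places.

The first two moments determine the variance, so Chebyshev's inequality is the sharpest standard bound available.
Var(T) = E[T²] − (E[T])² = 406 − 196 = 210.
Chebyshev's inequality: Pr(|T − μ| ≥ t) ≤ Var(T)/t² = 210/3969 = 0.0529.

0.053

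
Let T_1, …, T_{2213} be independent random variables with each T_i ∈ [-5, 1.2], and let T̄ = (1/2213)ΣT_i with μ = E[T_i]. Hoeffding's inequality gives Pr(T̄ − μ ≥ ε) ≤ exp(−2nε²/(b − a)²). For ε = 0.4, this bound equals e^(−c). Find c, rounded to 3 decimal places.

c = 2nε²/(b − a)² = 2·2213·0.4² / 6.2² = 18.4225.

18.422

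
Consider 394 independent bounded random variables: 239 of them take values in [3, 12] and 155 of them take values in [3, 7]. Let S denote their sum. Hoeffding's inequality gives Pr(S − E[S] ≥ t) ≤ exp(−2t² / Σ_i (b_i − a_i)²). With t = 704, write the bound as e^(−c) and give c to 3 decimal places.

45.388

Σ(b_i − a_i)² = 239·9² + 155·4² = 21839.
c = 2t² / 21839 = 2·704² / 21839 = 45.3882.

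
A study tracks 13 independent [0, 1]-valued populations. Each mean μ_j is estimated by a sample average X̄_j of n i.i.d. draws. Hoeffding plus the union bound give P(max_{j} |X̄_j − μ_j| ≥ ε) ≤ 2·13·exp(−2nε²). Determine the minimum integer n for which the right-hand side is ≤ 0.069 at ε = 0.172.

Need 2·13·exp(−2nε²) ≤ 0.069, i.e. exp(−2nε²) ≤ 0.069/26.
So 2nε² ≥ ln(26/0.069) = 5.931745.
Hence n ≥ 5.931745/(2·0.172²) = 100.253.
The smallest integer n is 101.

101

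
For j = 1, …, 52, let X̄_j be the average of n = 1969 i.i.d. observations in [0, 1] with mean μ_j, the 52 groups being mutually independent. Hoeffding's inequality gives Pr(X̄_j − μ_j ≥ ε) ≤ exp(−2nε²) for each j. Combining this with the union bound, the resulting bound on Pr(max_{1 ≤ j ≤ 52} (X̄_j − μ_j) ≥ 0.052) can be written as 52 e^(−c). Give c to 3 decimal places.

Union bound over the 52 events: Pr(max_{1 ≤ j ≤ 52} (X̄_j − μ_j) ≥ 0.052) ≤ 52·exp(−2nε²) = 52 exp(−2·1969·0.052²).
So c = 2·1969·0.052² = 10.6484.

10.648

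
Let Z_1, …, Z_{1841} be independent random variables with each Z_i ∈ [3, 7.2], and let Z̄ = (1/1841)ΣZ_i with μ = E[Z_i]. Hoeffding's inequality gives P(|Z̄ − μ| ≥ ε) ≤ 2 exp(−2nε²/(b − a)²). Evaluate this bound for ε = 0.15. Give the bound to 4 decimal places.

0.0183

Exponent: 2nε²/(b − a)² = 2·1841·0.15² / 4.2² = 4.69643.
Bound = 2·exp(−4.69643) = 0.01826.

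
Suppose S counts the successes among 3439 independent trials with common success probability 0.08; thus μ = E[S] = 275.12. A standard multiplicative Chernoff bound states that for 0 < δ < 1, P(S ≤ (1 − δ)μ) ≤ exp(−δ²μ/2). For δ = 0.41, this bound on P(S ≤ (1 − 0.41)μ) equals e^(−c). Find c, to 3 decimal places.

23.124

c = δ²μ/2 = 0.41²·275.12/2 = 23.1238.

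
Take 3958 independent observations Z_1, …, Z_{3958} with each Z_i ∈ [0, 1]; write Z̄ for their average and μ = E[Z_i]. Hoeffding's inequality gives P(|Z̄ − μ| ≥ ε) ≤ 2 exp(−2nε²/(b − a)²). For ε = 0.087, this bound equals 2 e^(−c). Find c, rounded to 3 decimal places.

59.916

c = 2nε²/(b − a)² = 2·3958·0.087² / 1² = 59.9162.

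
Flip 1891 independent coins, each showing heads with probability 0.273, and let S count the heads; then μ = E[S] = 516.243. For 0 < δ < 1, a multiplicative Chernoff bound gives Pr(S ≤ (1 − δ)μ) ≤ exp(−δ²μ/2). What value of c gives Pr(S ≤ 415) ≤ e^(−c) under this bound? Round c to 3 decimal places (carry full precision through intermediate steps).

9.928

Write 415 = (1 − δ)μ, so δ = 1 − 415/516.243 = 0.196115…
Then the exponent is δ²μ/2 = (μ − 415)²/(2μ) = 9.927636.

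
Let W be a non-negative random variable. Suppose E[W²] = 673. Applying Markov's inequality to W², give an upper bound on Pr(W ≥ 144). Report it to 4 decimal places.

0.0325

Since W ≥ 0, the event {W ≥ 144} is the same as {W² ≥ 20736}.
Markov's inequality applied to W² gives Pr(W² ≥ 20736) ≤ E[W²]/20736 = 673/20736 = 0.0325.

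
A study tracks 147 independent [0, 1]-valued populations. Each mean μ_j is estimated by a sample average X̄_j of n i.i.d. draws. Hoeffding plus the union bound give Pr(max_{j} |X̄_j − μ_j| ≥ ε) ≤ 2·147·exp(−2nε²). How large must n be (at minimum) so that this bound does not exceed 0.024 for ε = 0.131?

Need 2·147·exp(−2nε²) ≤ 0.024, i.e. exp(−2nε²) ≤ 0.024/294.
So 2nε² ≥ ln(294/0.024) = 9.413281.
Hence n ≥ 9.413281/(2·0.131²) = 274.264.
The smallest integer n is 275.

275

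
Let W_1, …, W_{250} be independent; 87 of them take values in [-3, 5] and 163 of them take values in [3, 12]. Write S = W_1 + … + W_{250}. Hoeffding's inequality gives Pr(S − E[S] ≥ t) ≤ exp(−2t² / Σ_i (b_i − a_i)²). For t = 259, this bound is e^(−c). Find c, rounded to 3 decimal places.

Σ(b_i − a_i)² = 87·8² + 163·9² = 18771.
c = 2t² / 18771 = 2·259² / 18771 = 7.1473.

7.147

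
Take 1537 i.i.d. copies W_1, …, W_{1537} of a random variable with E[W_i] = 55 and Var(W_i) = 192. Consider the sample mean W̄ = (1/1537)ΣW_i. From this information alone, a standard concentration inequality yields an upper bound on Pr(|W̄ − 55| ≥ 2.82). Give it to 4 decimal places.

0.0157

With mean and variance of each term known, Chebyshev's inequality bounds the deviation of the sum (or sample mean).
Var(W̄) = Var(W_i)/n = 192/1537 = 0.12492.
Chebyshev: Pr(|W̄ − 55| ≥ 2.82) ≤ Var(W̄)/(2.82)² = 192/(1537·2.82²) = 0.0157.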